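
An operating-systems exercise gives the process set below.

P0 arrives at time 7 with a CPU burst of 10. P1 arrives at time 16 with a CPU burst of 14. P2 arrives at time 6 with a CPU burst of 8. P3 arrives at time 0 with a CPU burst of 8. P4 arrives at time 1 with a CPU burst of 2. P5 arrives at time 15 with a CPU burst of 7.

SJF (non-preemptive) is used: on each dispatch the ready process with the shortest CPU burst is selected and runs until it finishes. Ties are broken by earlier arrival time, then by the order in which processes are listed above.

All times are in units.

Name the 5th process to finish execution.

Schedule: | P3 0-8 | P4 8-10 | P2 10-18 | P5 18-25 | P0 25-35 | P1 35-49 |
Completion: P0=35  P1=49  P2=18  P3=8  P4=10  P5=25
Turnaround (C−A): P0=28  P1=33  P2=12  P3=8  P4=9  P5=10
Finish order: P3 → P4 → P2 → P5 → P0 → P1

P0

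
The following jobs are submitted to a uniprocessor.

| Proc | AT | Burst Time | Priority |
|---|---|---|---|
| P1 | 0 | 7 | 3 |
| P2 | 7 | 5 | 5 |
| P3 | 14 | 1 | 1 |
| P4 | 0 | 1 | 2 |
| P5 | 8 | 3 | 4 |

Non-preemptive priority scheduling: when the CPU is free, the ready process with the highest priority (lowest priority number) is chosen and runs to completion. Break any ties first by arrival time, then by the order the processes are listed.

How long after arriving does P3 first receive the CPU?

Timeline: | P4 0-1 | P1 1-8 | P5 8-11 | P2 11-16 | P3 16-17 |
Completion: P1=8  P2=16  P3=17  P4=1  P5=11
Turnaround (C−A): P1=8  P2=9  P3=3  P4=1  P5=3
Response(P3) = first start − arrival = 16 − 14 = 2

2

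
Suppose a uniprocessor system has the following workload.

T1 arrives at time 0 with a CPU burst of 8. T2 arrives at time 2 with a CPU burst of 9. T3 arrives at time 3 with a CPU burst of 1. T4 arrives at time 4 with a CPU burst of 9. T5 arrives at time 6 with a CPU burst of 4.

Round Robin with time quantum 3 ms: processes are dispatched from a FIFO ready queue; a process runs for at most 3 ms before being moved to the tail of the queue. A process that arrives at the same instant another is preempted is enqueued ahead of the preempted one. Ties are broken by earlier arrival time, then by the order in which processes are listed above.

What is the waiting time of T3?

Timeline: | T1 0-3 | T2 3-6 | T3 6-7 | T1 7-10 | T4 10-13 | T5 13-16 | T2 16-19 | T1 19-21 | T4 21-24 | T5 24-25 | T2 25-28 | T4 28-31 |
Completion: T1=21  T2=28  T3=7  T4=31  T5=25
Turnaround (C−A): T1=21  T2=26  T3=4  T4=27  T5=19
Waiting(T3) = turnaround − burst = 4 − 1 = 3

3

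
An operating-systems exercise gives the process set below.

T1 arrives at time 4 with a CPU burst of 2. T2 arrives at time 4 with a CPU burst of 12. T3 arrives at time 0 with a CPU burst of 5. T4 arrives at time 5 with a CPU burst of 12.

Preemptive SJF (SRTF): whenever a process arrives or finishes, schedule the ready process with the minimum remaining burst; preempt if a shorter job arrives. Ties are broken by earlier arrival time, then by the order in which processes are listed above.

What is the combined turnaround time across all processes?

Gantt: | T3 0-5 | T1 5-7 | T2 7-19 | T4 19-31 |
Completion: T1=7  T2=19  T3=5  T4=31
Turnaround = completion − arrival: T1=3, T2=15, T3=5, T4=26
Total turnaround = 3 + 15 + 5 + 26 = 49

49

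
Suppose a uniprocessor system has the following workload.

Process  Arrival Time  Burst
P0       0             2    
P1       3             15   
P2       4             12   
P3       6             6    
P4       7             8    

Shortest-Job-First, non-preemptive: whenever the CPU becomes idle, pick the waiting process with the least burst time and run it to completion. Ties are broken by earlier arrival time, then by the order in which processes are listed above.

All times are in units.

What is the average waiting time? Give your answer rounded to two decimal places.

11.40

Timeline: | P0 0-2 | idle 2-3 | P1 3-18 | P3 18-24 | P4 24-32 | P2 32-44 |
Completion: P0=2  P1=18  P2=44  P3=24  P4=32
Turnaround (C−A): P0=2  P1=15  P2=40  P3=18  P4=25
Waiting times: P0=0, P1=0, P2=28, P3=12, P4=17
Average waiting = (0+0+28+12+17) / 5 = 57/5 = 11.40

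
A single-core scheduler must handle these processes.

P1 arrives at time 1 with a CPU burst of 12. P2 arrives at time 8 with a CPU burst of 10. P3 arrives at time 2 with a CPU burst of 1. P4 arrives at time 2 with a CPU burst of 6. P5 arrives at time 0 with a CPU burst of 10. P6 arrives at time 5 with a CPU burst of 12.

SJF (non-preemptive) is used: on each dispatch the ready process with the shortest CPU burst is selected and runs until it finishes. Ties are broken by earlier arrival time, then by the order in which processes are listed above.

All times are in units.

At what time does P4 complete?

Schedule: | P5 0-10 | P3 10-11 | P4 11-17 | P2 17-27 | P1 27-39 | P6 39-51 |
Completion: P1=39  P2=27  P3=11  P4=17  P5=10  P6=51
Turnaround (C−A): P1=38  P2=19  P3=9  P4=15  P5=10  P6=46

17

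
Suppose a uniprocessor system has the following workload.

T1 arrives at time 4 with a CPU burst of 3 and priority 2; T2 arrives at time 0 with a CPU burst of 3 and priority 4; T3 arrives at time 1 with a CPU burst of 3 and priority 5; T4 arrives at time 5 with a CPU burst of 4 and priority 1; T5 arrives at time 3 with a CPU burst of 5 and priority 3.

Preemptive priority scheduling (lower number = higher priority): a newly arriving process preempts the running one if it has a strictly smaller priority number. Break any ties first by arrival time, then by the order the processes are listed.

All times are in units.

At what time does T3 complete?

18

Gantt: | T2 0-3 | T5 3-4 | T1 4-5 | T4 5-9 | T1 9-11 | T5 11-15 | T3 15-18 |
Completion: T1=11  T2=3  T3=18  T4=9  T5=15
Turnaround (C−A): T1=7  T2=3  T3=17  T4=4  T5=12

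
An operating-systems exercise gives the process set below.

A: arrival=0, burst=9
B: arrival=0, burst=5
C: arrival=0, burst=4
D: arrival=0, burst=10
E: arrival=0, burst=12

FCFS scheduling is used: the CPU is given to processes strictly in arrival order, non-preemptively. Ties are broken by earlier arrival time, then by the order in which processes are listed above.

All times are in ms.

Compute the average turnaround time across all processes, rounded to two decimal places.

Schedule: | A 0-9 | B 9-14 | C 14-18 | D 18-28 | E 28-40 |
Completion: A=9  B=14  C=18  D=28  E=40
Turnaround (C−A): A=9  B=14  C=18  D=28  E=40
Turnaround times: A=9, B=14, C=18, D=28, E=40
Average turnaround = (9+14+18+28+40) / 5 = 109/5 = 21.80

21.80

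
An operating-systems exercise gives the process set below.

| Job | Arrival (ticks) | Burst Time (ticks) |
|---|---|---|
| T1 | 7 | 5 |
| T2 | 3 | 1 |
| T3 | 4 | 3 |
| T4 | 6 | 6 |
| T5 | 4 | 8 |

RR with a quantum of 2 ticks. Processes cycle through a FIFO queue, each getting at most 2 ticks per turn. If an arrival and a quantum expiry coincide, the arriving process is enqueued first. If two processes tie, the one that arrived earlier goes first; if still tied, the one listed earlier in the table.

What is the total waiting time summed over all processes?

41

Schedule: | idle 0-3 | T2 3-4 | T3 4-6 | T5 6-8 | T4 8-10 | T3 10-11 | T1 11-13 | T5 13-15 | T4 15-17 | T1 17-19 | T5 19-21 | T4 21-23 | T1 23-24 | T5 24-26 |
Completion: T1=24  T2=4  T3=11  T4=23  T5=26
Turnaround (C−A): T1=17  T2=1  T3=7  T4=17  T5=22
Waiting = turnaround − burst: T1=12, T2=0, T3=4, T4=11, T5=14
Total waiting = 12 + 0 + 4 + 11 + 14 = 41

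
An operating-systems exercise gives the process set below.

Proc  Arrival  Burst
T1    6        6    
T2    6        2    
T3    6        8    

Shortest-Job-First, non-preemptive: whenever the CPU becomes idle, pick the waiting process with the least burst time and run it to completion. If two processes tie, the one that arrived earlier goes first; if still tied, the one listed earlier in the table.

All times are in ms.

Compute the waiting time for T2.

0

Timeline: | idle 0-6 | T2 6-8 | T1 8-14 | T3 14-22 |
Completion: T1=14  T2=8  T3=22
Waiting(T2) = turnaround − burst = 2 − 2 = 0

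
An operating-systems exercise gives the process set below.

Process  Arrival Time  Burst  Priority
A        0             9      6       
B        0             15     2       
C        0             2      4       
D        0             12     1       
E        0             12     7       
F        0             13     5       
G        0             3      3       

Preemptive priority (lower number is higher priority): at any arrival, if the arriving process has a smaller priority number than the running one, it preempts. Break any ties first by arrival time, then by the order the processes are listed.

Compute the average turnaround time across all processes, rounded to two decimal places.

Gantt: | D 0-12 | B 12-27 | G 27-30 | C 30-32 | F 32-45 | A 45-54 | E 54-66 |
Completion: A=54  B=27  C=32  D=12  E=66  F=45  G=30
Turnaround (C−A): A=54  B=27  C=32  D=12  E=66  F=45  G=30
Turnaround times: A=54, B=27, C=32, D=12, E=66, F=45, G=30
Average turnaround = (54+27+32+12+66+45+30) / 7 = 266/7 = 38.00

38.00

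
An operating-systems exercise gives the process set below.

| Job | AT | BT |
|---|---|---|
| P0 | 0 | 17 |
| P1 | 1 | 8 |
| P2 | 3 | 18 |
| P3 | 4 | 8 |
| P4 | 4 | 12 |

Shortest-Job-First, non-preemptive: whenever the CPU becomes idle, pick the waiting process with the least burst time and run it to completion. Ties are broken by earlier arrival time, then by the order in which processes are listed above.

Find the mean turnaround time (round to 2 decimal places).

34.20

Timeline: | P0 0-17 | P1 17-25 | P3 25-33 | P4 33-45 | P2 45-63 |
Completion: P0=17  P1=25  P2=63  P3=33  P4=45
Turnaround times: P0=17, P1=24, P2=60, P3=29, P4=41
Average turnaround = (17+24+60+29+41) / 5 = 171/5 = 34.20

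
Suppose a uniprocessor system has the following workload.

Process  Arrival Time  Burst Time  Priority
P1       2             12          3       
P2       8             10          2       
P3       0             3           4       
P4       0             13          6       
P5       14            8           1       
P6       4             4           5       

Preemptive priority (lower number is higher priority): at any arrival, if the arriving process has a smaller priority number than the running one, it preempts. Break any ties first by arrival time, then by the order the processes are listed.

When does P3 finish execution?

Gantt: | P3 0-2 | P1 2-8 | P2 8-14 | P5 14-22 | P2 22-26 | P1 26-32 | P3 32-33 | P6 33-37 | P4 37-50 |
Completion: P1=32  P2=26  P3=33  P4=50  P5=22  P6=37
Turnaround (C−A): P1=30  P2=18  P3=33  P4=50  P5=8  P6=33

33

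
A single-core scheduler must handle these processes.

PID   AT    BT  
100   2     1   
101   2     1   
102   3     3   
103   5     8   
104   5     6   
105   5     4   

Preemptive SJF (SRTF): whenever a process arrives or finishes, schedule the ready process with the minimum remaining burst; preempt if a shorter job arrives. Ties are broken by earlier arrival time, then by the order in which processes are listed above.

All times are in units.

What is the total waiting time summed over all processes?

Timeline: | idle 0-2 | 100 2-3 | 101 3-4 | 102 4-7 | 105 7-11 | 104 11-17 | 103 17-25 |
Completion: 100=3  101=4  102=7  103=25  104=17  105=11
Waiting = turnaround − burst: 100=0, 101=1, 102=1, 103=12, 104=6, 105=2
Total waiting = 0 + 1 + 1 + 12 + 6 + 2 = 22

22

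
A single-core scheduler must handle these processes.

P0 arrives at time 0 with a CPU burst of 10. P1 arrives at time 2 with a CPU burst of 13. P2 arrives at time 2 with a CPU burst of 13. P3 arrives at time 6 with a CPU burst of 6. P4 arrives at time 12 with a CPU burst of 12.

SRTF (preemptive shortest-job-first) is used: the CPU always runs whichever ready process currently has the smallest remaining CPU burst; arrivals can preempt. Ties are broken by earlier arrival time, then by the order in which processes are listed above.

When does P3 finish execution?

Schedule: | P0 0-10 | P3 10-16 | P4 16-28 | P1 28-41 | P2 41-54 |
Completion: P0=10  P1=41  P2=54  P3=16  P4=28

16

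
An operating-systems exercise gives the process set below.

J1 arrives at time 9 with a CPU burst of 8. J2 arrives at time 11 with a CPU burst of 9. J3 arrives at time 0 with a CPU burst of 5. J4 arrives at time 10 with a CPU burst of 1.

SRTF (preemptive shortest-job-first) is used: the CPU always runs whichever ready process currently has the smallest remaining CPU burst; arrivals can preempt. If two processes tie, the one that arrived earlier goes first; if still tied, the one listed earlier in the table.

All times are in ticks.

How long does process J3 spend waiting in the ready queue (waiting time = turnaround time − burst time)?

0

Gantt: | J3 0-5 | idle 5-9 | J1 9-10 | J4 10-11 | J1 11-18 | J2 18-27 |
Completion: J1=18  J2=27  J3=5  J4=11
Turnaround (C−A): J1=9  J2=16  J3=5  J4=1
Waiting(J3) = turnaround − burst = 5 − 5 = 0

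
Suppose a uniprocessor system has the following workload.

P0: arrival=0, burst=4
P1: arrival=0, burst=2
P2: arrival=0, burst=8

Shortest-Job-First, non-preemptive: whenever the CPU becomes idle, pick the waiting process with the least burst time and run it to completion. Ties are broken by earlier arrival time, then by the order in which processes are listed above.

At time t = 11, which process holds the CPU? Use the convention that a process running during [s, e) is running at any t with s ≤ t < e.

Gantt: | P1 0-2 | P0 2-6 | P2 6-14 |
Completion: P0=6  P1=2  P2=14

P2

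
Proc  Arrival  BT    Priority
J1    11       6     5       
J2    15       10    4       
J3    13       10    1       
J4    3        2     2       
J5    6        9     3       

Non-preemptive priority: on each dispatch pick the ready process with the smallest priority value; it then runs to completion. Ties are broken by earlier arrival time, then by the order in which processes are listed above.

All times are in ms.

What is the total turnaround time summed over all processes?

73

Schedule: | idle 0-3 | J4 3-5 | idle 5-6 | J5 6-15 | J3 15-25 | J2 25-35 | J1 35-41 |
Completion: J1=41  J2=35  J3=25  J4=5  J5=15
Turnaround = completion − arrival: J1=30, J2=20, J3=12, J4=2, J5=9
Total turnaround = 30 + 20 + 12 + 2 + 9 = 73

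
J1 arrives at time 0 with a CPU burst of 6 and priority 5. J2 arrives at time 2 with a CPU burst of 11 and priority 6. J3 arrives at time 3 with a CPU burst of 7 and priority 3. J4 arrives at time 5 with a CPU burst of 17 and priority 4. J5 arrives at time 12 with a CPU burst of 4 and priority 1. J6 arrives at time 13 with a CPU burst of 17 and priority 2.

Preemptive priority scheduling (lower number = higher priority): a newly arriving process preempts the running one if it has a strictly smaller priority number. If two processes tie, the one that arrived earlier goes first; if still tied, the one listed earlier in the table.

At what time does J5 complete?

16

Timeline: | J1 0-3 | J3 3-10 | J4 10-12 | J5 12-16 | J6 16-33 | J4 33-48 | J1 48-51 | J2 51-62 |
Completion: J1=51  J2=62  J3=10  J4=48  J5=16  J6=33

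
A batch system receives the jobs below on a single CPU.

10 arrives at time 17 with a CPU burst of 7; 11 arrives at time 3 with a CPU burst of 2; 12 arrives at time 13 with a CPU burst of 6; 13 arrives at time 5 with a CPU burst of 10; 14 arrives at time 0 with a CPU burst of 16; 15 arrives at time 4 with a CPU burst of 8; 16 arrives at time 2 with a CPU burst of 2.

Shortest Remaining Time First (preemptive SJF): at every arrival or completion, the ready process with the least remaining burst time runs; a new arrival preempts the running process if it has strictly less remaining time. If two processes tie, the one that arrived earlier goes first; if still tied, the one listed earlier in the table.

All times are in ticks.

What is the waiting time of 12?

Schedule: | 14 0-2 | 16 2-4 | 11 4-6 | 15 6-14 | 12 14-20 | 10 20-27 | 13 27-37 | 14 37-51 |
Completion: 10=27  11=6  12=20  13=37  14=51  15=14  16=4
Turnaround (C−A): 10=10  11=3  12=7  13=32  14=51  15=10  16=2
Waiting(12) = turnaround − burst = 7 − 6 = 1

1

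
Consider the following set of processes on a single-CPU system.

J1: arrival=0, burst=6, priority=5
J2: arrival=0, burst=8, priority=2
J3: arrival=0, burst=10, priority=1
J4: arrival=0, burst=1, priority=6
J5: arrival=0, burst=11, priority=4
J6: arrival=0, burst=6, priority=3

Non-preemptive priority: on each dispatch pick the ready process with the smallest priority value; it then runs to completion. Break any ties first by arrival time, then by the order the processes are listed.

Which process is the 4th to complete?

J5

Gantt: | J3 0-10 | J2 10-18 | J6 18-24 | J5 24-35 | J1 35-41 | J4 41-42 |
Completion: J1=41  J2=18  J3=10  J4=42  J5=35  J6=24
Turnaround (C−A): J1=41  J2=18  J3=10  J4=42  J5=35  J6=24
Finish order: J3 → J2 → J6 → J5 → J1 → J4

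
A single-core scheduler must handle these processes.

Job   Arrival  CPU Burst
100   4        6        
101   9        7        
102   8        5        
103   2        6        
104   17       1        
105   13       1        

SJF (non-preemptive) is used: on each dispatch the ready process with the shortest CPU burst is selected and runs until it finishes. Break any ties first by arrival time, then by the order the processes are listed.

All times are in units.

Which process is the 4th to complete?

100

Gantt: | idle 0-2 | 103 2-8 | 102 8-13 | 105 13-14 | 100 14-20 | 104 20-21 | 101 21-28 |
Completion: 100=20  101=28  102=13  103=8  104=21  105=14
Finish order: 103 → 102 → 105 → 100 → 104 → 101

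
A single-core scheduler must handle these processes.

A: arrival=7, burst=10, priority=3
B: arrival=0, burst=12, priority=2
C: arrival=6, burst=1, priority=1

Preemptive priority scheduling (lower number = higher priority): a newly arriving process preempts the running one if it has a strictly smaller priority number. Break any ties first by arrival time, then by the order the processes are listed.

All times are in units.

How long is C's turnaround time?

1

Gantt: | B 0-6 | C 6-7 | B 7-13 | A 13-23 |
Completion: A=23  B=13  C=7
Turnaround(C) = completion − arrival = 7 − 6 = 1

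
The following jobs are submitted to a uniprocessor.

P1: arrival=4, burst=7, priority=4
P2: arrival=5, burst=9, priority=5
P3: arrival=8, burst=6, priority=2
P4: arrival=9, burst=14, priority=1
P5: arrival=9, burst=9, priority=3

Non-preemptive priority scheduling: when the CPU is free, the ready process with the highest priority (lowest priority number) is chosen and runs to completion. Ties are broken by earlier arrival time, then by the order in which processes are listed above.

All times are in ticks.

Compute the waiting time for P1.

0

Gantt: | idle 0-4 | P1 4-11 | P4 11-25 | P3 25-31 | P5 31-40 | P2 40-49 |
Completion: P1=11  P2=49  P3=31  P4=25  P5=40
Turnaround (C−A): P1=7  P2=44  P3=23  P4=16  P5=31
Waiting(P1) = turnaround − burst = 7 − 7 = 0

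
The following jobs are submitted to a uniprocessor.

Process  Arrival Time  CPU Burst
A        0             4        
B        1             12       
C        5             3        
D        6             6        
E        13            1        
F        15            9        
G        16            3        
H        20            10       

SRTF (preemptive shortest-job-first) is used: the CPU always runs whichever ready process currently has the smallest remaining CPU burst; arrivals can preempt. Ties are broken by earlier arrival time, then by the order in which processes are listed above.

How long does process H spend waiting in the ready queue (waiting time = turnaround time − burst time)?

7

Schedule: | A 0-4 | B 4-5 | C 5-8 | D 8-14 | E 14-15 | F 15-16 | G 16-19 | F 19-27 | H 27-37 | B 37-48 |
Completion: A=4  B=48  C=8  D=14  E=15  F=27  G=19  H=37
Waiting(H) = turnaround − burst = 17 − 10 = 7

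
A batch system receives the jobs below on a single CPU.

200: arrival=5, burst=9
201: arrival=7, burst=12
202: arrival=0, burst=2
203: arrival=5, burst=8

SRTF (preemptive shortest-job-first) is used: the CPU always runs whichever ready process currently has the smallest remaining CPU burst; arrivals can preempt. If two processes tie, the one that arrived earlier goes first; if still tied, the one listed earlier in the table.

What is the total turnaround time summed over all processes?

54

Gantt: | 202 0-2 | idle 2-5 | 203 5-13 | 200 13-22 | 201 22-34 |
Completion: 200=22  201=34  202=2  203=13
Turnaround = completion − arrival: 200=17, 201=27, 202=2, 203=8
Total turnaround = 17 + 27 + 2 + 8 = 54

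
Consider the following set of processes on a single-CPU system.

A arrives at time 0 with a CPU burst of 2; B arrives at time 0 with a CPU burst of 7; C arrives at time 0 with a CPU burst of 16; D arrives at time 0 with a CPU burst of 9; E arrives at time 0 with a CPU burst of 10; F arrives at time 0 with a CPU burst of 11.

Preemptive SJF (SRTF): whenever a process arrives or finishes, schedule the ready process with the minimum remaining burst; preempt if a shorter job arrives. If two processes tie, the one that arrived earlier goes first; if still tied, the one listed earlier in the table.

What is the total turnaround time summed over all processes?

151

Schedule: | A 0-2 | B 2-9 | D 9-18 | E 18-28 | F 28-39 | C 39-55 |
Completion: A=2  B=9  C=55  D=18  E=28  F=39
Turnaround = completion − arrival: A=2, B=9, C=55, D=18, E=28, F=39
Total turnaround = 2 + 9 + 55 + 18 + 28 + 39 = 151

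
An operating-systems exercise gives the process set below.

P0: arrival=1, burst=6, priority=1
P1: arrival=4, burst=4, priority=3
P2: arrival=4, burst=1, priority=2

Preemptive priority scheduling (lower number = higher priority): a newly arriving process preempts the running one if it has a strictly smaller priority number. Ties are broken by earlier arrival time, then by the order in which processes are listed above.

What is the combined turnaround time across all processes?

18

Timeline: | idle 0-1 | P0 1-7 | P2 7-8 | P1 8-12 |
Completion: P0=7  P1=12  P2=8
Turnaround (C−A): P0=6  P1=8  P2=4
Turnaround = completion − arrival: P0=6, P1=8, P2=4
Total turnaround = 6 + 8 + 4 = 18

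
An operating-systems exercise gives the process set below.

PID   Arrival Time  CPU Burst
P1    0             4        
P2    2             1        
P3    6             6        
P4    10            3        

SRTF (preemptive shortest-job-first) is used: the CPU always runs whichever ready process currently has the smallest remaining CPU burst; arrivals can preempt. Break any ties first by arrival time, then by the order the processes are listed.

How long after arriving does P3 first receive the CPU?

0

Gantt: | P1 0-2 | P2 2-3 | P1 3-5 | idle 5-6 | P3 6-12 | P4 12-15 |
Completion: P1=5  P2=3  P3=12  P4=15
Response(P3) = first start − arrival = 6 − 6 = 0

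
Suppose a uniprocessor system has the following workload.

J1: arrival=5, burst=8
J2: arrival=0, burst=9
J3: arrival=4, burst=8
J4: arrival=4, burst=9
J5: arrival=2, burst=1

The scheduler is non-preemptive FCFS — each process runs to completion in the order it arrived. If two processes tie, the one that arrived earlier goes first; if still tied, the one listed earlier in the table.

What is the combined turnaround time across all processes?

84

Gantt: | J2 0-9 | J5 9-10 | J3 10-18 | J4 18-27 | J1 27-35 |
Completion: J1=35  J2=9  J3=18  J4=27  J5=10
Turnaround = completion − arrival: J1=30, J2=9, J3=14, J4=23, J5=8
Total turnaround = 30 + 9 + 14 + 23 + 8 = 84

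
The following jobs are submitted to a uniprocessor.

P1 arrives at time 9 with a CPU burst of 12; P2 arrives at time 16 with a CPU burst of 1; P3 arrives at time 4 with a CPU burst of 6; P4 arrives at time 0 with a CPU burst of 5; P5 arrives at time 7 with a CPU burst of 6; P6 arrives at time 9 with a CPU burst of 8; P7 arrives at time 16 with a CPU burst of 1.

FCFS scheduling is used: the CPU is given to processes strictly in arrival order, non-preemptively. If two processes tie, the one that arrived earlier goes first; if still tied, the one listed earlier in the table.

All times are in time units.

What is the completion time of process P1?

29

Schedule: | P4 0-5 | P3 5-11 | P5 11-17 | P1 17-29 | P6 29-37 | P2 37-38 | P7 38-39 |
Completion: P1=29  P2=38  P3=11  P4=5  P5=17  P6=37  P7=39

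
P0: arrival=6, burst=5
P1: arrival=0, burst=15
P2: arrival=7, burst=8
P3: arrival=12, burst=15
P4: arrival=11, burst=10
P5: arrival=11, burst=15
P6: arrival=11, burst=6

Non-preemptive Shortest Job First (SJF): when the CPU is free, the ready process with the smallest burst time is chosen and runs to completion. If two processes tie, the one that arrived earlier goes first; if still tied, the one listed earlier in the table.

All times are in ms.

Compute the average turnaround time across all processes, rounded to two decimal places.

Timeline: | P1 0-15 | P0 15-20 | P6 20-26 | P2 26-34 | P4 34-44 | P5 44-59 | P3 59-74 |
Completion: P0=20  P1=15  P2=34  P3=74  P4=44  P5=59  P6=26
Turnaround (C−A): P0=14  P1=15  P2=27  P3=62  P4=33  P5=48  P6=15
Turnaround times: P0=14, P1=15, P2=27, P3=62, P4=33, P5=48, P6=15
Average turnaround = (14+15+27+62+33+48+15) / 7 = 214/7 = 30.57

30.57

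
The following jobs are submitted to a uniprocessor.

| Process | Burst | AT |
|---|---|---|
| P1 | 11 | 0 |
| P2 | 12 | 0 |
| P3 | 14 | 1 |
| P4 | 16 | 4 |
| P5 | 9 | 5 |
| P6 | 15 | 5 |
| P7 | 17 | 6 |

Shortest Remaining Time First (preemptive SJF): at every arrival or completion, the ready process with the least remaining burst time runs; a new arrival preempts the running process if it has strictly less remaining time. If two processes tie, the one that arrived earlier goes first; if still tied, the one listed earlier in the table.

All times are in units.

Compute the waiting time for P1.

0

Schedule: | P1 0-11 | P5 11-20 | P2 20-32 | P3 32-46 | P6 46-61 | P4 61-77 | P7 77-94 |
Completion: P1=11  P2=32  P3=46  P4=77  P5=20  P6=61  P7=94
Waiting(P1) = turnaround − burst = 11 − 11 = 0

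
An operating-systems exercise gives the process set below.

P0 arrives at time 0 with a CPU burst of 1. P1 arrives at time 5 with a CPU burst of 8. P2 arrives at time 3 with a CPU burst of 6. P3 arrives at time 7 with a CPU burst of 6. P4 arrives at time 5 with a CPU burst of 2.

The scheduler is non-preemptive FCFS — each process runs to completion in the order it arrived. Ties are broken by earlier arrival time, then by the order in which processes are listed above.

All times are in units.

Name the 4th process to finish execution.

Gantt: | P0 0-1 | idle 1-3 | P2 3-9 | P1 9-17 | P4 17-19 | P3 19-25 |
Completion: P0=1  P1=17  P2=9  P3=25  P4=19
Finish order: P0 → P2 → P1 → P4 → P3

P4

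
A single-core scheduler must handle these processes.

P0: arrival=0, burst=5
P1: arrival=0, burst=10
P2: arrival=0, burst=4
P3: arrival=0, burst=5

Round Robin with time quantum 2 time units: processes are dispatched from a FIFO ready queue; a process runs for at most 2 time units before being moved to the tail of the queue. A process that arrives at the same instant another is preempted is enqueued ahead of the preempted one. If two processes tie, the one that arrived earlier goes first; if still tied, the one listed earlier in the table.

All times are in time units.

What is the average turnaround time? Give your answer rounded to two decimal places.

18.75

Timeline: | P0 0-2 | P1 2-4 | P2 4-6 | P3 6-8 | P0 8-10 | P1 10-12 | P2 12-14 | P3 14-16 | P0 16-17 | P1 17-19 | P3 19-20 | P1 20-24 |
Completion: P0=17  P1=24  P2=14  P3=20
Turnaround times: P0=17, P1=24, P2=14, P3=20
Average turnaround = (17+24+14+20) / 4 = 75/4 = 18.75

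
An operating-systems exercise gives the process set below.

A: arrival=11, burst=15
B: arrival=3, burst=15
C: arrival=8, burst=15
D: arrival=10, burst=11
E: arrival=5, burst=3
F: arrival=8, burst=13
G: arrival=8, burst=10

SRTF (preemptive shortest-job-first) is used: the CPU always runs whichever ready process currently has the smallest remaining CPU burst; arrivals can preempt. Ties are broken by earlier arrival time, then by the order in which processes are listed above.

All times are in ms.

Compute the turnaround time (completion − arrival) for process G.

10

Gantt: | idle 0-3 | B 3-5 | E 5-8 | G 8-18 | D 18-29 | B 29-42 | F 42-55 | C 55-70 | A 70-85 |
Completion: A=85  B=42  C=70  D=29  E=8  F=55  G=18
Turnaround(G) = completion − arrival = 18 − 8 = 10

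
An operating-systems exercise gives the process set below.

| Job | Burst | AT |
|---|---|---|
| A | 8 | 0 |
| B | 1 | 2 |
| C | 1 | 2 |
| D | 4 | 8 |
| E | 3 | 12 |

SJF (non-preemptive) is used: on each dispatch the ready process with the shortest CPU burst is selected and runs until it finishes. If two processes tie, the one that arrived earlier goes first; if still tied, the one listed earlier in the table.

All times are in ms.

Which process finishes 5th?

E

Timeline: | A 0-8 | B 8-9 | C 9-10 | D 10-14 | E 14-17 |
Completion: A=8  B=9  C=10  D=14  E=17
Finish order: A → B → C → D → E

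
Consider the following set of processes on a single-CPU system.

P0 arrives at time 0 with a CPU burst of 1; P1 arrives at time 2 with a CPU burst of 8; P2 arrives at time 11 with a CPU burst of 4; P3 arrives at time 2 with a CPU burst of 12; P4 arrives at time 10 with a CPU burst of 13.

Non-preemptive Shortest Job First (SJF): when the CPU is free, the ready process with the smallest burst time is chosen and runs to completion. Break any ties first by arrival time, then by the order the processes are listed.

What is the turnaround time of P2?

Schedule: | P0 0-1 | idle 1-2 | P1 2-10 | P3 10-22 | P2 22-26 | P4 26-39 |
Completion: P0=1  P1=10  P2=26  P3=22  P4=39
Turnaround(P2) = completion − arrival = 26 − 11 = 15

15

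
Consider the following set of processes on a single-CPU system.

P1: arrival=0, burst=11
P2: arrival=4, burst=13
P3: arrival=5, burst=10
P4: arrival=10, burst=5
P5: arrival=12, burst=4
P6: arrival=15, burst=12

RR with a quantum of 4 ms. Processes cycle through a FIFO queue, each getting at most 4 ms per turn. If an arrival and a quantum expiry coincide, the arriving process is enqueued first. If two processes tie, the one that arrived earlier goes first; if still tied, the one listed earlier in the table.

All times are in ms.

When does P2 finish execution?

51

Schedule: | P1 0-4 | P2 4-8 | P1 8-12 | P3 12-16 | P2 16-20 | P4 20-24 | P5 24-28 | P1 28-31 | P6 31-35 | P3 35-39 | P2 39-43 | P4 43-44 | P6 44-48 | P3 48-50 | P2 50-51 | P6 51-55 |
Completion: P1=31  P2=51  P3=50  P4=44  P5=28  P6=55
Turnaround (C−A): P1=31  P2=47  P3=45  P4=34  P5=16  P6=40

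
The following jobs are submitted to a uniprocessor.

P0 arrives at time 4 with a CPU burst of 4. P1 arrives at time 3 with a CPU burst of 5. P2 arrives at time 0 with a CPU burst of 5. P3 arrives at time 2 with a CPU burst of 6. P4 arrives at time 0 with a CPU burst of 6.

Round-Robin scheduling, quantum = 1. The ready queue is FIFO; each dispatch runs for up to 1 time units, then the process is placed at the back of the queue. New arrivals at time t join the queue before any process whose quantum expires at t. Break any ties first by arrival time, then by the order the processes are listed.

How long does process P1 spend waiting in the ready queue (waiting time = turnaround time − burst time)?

Gantt: | P2 0-1 | P4 1-2 | P2 2-3 | P3 3-4 | P4 4-5 | P1 5-6 | P2 6-7 | P0 7-8 | P3 8-9 | P4 9-10 | P1 10-11 | P2 11-12 | P0 12-13 | P3 13-14 | P4 14-15 | P1 15-16 | P2 16-17 | P0 17-18 | P3 18-19 | P4 19-20 | P1 20-21 | P0 21-22 | P3 22-23 | P4 23-24 | P1 24-25 | P3 25-26 |
Completion: P0=22  P1=25  P2=17  P3=26  P4=24
Turnaround (C−A): P0=18  P1=22  P2=17  P3=24  P4=24
Waiting(P1) = turnaround − burst = 22 − 5 = 17

17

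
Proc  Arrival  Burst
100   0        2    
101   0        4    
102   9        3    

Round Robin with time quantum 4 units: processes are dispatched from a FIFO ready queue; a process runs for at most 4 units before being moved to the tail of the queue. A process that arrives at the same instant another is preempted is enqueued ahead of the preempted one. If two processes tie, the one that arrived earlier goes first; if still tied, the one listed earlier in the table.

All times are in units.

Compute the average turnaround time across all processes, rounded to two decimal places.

3.67

Timeline: | 100 0-2 | 101 2-6 | idle 6-9 | 102 9-12 |
Completion: 100=2  101=6  102=12
Turnaround (C−A): 100=2  101=6  102=3
Turnaround times: 100=2, 101=6, 102=3
Average turnaround = (2+6+3) / 3 = 11/3 = 3.67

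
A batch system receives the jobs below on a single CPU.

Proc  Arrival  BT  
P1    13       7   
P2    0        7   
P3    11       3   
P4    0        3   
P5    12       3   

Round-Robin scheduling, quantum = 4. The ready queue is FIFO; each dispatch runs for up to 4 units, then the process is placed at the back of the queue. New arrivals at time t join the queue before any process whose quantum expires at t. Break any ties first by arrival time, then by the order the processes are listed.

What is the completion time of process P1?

Schedule: | P2 0-4 | P4 4-7 | P2 7-10 | idle 10-11 | P3 11-14 | P5 14-17 | P1 17-24 |
Completion: P1=24  P2=10  P3=14  P4=7  P5=17
Turnaround (C−A): P1=11  P2=10  P3=3  P4=7  P5=5

24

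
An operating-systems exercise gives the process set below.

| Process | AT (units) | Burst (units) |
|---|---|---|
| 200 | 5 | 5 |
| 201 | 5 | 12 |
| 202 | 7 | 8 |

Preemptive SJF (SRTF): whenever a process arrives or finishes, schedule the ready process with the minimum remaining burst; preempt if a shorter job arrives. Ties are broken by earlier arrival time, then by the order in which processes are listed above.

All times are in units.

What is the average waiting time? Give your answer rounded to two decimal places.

Gantt: | idle 0-5 | 200 5-10 | 202 10-18 | 201 18-30 |
Completion: 200=10  201=30  202=18
Waiting times: 200=0, 201=13, 202=3
Average waiting = (0+13+3) / 3 = 16/3 = 5.33

5.33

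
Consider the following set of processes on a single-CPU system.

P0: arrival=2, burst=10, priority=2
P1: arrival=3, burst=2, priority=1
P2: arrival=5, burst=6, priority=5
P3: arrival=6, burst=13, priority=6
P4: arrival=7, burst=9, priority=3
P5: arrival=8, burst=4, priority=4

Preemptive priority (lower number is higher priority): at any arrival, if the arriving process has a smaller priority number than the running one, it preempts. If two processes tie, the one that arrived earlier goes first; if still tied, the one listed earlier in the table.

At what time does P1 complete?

Schedule: | idle 0-2 | P0 2-3 | P1 3-5 | P0 5-14 | P4 14-23 | P5 23-27 | P2 27-33 | P3 33-46 |
Completion: P0=14  P1=5  P2=33  P3=46  P4=23  P5=27
Turnaround (C−A): P0=12  P1=2  P2=28  P3=40  P4=16  P5=19

5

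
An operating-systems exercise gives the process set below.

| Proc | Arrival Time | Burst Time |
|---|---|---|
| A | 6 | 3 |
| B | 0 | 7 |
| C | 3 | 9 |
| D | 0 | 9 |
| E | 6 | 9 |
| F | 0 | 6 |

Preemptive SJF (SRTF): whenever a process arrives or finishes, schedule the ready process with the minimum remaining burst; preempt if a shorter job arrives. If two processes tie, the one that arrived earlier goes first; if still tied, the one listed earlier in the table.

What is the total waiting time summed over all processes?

Schedule: | F 0-6 | A 6-9 | B 9-16 | D 16-25 | C 25-34 | E 34-43 |
Completion: A=9  B=16  C=34  D=25  E=43  F=6
Turnaround (C−A): A=3  B=16  C=31  D=25  E=37  F=6
Waiting = turnaround − burst: A=0, B=9, C=22, D=16, E=28, F=0
Total waiting = 0 + 9 + 22 + 16 + 28 + 0 = 75

75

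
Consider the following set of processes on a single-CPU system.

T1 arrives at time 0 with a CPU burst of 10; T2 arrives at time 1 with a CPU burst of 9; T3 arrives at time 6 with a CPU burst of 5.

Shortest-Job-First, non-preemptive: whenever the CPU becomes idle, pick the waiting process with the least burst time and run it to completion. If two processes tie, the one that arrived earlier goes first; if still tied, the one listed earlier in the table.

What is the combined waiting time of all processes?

Timeline: | T1 0-10 | T3 10-15 | T2 15-24 |
Completion: T1=10  T2=24  T3=15
Waiting = turnaround − burst: T1=0, T2=14, T3=4
Total waiting = 0 + 14 + 4 = 18

18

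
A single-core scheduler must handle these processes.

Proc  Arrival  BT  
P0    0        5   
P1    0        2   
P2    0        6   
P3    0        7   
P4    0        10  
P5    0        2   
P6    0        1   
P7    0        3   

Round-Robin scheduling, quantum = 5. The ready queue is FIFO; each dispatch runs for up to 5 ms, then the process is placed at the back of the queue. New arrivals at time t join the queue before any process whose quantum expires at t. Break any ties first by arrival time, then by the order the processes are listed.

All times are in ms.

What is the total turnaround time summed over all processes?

Timeline: | P0 0-5 | P1 5-7 | P2 7-12 | P3 12-17 | P4 17-22 | P5 22-24 | P6 24-25 | P7 25-28 | P2 28-29 | P3 29-31 | P4 31-36 |
Completion: P0=5  P1=7  P2=29  P3=31  P4=36  P5=24  P6=25  P7=28
Turnaround = completion − arrival: P0=5, P1=7, P2=29, P3=31, P4=36, P5=24, P6=25, P7=28
Total turnaround = 5 + 7 + 29 + 31 + 36 + 24 + 25 + 28 = 185

185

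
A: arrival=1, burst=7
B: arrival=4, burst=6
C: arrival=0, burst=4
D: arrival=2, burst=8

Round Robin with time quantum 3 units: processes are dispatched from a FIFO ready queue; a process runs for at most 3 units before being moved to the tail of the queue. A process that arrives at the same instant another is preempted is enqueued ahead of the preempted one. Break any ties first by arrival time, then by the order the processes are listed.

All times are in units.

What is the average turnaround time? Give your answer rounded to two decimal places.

Schedule: | C 0-3 | A 3-6 | D 6-9 | C 9-10 | B 10-13 | A 13-16 | D 16-19 | B 19-22 | A 22-23 | D 23-25 |
Completion: A=23  B=22  C=10  D=25
Turnaround (C−A): A=22  B=18  C=10  D=23
Turnaround times: A=22, B=18, C=10, D=23
Average turnaround = (22+18+10+23) / 4 = 73/4 = 18.25

18.25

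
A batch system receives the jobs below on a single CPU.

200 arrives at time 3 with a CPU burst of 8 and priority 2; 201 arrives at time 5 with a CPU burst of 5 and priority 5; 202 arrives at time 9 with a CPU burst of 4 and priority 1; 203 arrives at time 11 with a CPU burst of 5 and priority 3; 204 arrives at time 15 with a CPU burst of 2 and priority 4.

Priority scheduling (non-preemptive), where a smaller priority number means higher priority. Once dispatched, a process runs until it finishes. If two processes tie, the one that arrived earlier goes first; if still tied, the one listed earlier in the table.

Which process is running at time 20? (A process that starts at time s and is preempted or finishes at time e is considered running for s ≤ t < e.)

204

Schedule: | idle 0-3 | 200 3-11 | 202 11-15 | 203 15-20 | 204 20-22 | 201 22-27 |
Completion: 200=11  201=27  202=15  203=20  204=22
Turnaround (C−A): 200=8  201=22  202=6  203=9  204=7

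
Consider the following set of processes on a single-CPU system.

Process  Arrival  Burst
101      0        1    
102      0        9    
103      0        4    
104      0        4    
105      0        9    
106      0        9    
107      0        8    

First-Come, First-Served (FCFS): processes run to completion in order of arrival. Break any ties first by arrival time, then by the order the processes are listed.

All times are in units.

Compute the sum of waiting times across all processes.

Timeline: | 101 0-1 | 102 1-10 | 103 10-14 | 104 14-18 | 105 18-27 | 106 27-36 | 107 36-44 |
Completion: 101=1  102=10  103=14  104=18  105=27  106=36  107=44
Turnaround (C−A): 101=1  102=10  103=14  104=18  105=27  106=36  107=44
Waiting = turnaround − burst: 101=0, 102=1, 103=10, 104=14, 105=18, 106=27, 107=36
Total waiting = 0 + 1 + 10 + 14 + 18 + 27 + 36 = 106

106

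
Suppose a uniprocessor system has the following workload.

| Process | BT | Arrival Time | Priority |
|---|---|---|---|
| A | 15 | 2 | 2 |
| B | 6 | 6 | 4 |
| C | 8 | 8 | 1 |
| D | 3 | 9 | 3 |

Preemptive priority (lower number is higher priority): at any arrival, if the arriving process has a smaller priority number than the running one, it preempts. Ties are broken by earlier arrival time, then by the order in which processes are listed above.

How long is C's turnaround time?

8

Timeline: | idle 0-2 | A 2-8 | C 8-16 | A 16-25 | D 25-28 | B 28-34 |
Completion: A=25  B=34  C=16  D=28
Turnaround (C−A): A=23  B=28  C=8  D=19
Turnaround(C) = completion − arrival = 16 − 8 = 8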